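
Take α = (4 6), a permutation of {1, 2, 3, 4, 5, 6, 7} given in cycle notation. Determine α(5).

5

5 does not appear in any cycle of α, so it is a fixed point: α(5) = 5.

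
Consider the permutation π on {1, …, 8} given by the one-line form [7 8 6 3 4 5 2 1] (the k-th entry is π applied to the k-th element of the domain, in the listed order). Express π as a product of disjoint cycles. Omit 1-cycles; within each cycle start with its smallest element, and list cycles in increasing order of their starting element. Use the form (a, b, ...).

Start at 1 and follow images: 1 → 7 → 2 → 8 → 1, giving the cycle (1, 7, 2, 8).
Repeating from the next unused element and collecting all non-trivial cycles gives (1, 7, 2, 8)(3, 6, 5, 4).

(1, 7, 2, 8)(3, 6, 5, 4)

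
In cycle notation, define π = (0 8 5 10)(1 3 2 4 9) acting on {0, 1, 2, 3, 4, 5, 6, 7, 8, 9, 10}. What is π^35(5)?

8

5 lies in the 4-cycle (0 8 5 10).
Since the cycle has length 4, π^35 acts on it the same as π^3 (35 mod 4 = 3).
Stepping 3 places around the cycle: 5 → 10 → 0 → 8.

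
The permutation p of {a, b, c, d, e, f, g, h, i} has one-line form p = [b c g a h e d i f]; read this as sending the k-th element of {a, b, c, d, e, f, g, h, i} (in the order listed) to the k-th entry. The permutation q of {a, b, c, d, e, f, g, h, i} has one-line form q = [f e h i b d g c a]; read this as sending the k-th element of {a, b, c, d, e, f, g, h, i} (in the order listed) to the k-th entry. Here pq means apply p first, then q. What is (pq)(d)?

f

p(d) = a, then q(a) = f; composing gives (pq)(d) = f.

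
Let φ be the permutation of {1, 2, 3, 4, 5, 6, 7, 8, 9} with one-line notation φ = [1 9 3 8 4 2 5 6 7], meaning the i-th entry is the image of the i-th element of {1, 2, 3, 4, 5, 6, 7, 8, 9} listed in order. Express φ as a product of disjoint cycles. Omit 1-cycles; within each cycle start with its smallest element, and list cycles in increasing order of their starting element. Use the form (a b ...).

(2 9 7 5 4 8 6)

Start at 2 and follow images: 2 → 9 → 7 → 5 → 4 → 8 → 6 → 2, giving the cycle (2 9 7 5 4 8 6).
Continuing from each remaining unvisited element yields (2 9 7 5 4 8 6).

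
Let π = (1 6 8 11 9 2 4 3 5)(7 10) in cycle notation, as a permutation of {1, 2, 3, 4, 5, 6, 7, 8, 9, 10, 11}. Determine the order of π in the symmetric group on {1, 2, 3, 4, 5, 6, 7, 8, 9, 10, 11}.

The cycle type of π is (9, 2).
The order is lcm(9, 2) = 18.

18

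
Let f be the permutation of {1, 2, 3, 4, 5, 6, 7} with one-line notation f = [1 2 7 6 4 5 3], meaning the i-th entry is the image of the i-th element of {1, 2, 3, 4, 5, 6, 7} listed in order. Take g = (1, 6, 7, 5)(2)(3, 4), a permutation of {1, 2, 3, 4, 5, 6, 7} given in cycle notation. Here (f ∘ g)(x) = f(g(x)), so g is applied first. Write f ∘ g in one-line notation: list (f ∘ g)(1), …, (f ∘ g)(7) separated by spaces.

5 2 6 7 1 3 4

(f ∘ g)(x) = f(g(x)). Computing each image: f(g(1)) = f(6) = 5, f(g(2)) = f(2) = 2, f(g(3)) = f(4) = 6, f(g(4)) = f(3) = 7, f(g(5)) = f(1) = 1, f(g(6)) = f(7) = 3, f(g(7)) = f(5) = 4.
Hence f ∘ g = [5 2 6 7 1 3 4].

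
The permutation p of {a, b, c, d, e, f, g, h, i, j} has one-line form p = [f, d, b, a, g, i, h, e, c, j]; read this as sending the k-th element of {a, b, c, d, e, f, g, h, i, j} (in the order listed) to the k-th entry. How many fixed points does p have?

The fixed points (elements with p(x) = x) are {j}, so there is 1.

1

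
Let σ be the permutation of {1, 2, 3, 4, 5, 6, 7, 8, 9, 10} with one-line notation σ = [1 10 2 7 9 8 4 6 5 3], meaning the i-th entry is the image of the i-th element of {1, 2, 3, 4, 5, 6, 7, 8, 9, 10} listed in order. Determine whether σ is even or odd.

In disjoint-cycle form the cycle lengths are 3, 2, 2, 2, 1.
A cycle of length ℓ contributes ℓ−1 transpositions, so σ is a product of 2 + 1 + 1 + 1 = 5 transpositions — odd.

odd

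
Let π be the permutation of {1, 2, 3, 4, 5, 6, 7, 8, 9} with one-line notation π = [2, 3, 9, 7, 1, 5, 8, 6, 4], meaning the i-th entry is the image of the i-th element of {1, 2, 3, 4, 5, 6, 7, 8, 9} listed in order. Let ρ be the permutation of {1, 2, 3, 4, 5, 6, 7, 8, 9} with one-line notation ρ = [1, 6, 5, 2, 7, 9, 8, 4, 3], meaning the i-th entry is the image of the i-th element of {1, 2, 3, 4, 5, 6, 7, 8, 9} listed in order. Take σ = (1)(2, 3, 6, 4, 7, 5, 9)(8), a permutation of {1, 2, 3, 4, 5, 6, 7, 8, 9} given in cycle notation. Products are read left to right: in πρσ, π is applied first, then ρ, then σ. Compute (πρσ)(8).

(πρσ)(8) = σ(ρ(π(8))). π(8) = 6, then ρ(6) = 9, then σ(9) = 2, so the result is 2.

2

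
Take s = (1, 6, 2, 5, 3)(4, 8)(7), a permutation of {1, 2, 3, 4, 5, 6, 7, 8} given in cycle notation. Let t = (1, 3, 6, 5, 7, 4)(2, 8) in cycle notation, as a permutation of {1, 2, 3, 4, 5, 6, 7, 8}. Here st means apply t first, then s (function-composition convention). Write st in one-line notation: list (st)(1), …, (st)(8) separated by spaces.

1 4 2 6 7 3 8 5

For each element, apply t then s: 1 → 3 → 1; 2 → 8 → 4; 3 → 6 → 2; 4 → 1 → 6; 5 → 7 → 7; 6 → 5 → 3; 7 → 4 → 8; 8 → 2 → 5.
Collecting the images, st = [1 4 2 6 7 3 8 5].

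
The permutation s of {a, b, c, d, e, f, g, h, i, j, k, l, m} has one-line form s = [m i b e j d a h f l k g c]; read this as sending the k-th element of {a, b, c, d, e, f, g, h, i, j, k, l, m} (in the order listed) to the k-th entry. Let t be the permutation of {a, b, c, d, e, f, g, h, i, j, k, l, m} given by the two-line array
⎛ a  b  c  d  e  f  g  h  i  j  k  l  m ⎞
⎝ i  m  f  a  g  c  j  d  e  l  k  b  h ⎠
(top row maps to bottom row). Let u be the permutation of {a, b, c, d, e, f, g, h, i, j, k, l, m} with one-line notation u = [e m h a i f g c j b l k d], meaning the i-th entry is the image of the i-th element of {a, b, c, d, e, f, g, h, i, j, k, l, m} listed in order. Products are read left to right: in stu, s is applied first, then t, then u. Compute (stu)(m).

f

(stu)(m) = u(t(s(m))). s(m) = c, then t(c) = f, then u(f) = f, so the result is f.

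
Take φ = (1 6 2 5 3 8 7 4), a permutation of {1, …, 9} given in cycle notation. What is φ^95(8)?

3

8 lies in the 8-cycle (1 6 2 5 3 8 7 4).
On an 8-cycle, φ^8 is the identity, so φ^95 = φ^7 there (95 ≡ 7 mod 8).
Advancing 7 steps from 8: 8 → 7 → 4 → 1 → 6 → 2 → 5 → 3.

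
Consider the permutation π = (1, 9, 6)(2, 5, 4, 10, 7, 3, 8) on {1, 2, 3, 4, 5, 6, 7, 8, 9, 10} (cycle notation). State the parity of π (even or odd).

even

The cycle lengths are 7, 3.
A cycle is odd iff its length is even; π has 0 even-length cycles, so sgn(π) = (−1)^0 and π is even.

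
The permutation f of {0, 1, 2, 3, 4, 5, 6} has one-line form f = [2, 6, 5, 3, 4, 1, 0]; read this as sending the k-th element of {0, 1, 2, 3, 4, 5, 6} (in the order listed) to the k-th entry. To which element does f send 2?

5

2 is element number 3 of the domain, and entry number 3 of the one-line form is 5, so f(2) = 5.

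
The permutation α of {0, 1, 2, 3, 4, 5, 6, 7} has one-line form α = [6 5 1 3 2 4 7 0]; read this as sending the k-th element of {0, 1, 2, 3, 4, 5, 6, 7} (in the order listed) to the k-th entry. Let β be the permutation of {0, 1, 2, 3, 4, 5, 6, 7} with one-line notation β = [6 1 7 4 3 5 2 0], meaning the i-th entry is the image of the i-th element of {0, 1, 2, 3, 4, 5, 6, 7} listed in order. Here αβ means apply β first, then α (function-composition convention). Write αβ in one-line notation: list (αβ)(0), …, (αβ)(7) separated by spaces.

Chase each element through β then α: 0 → 6 → 7; 1 → 1 → 5; 2 → 7 → 0; 3 → 4 → 2; 4 → 3 → 3; 5 → 5 → 4; 6 → 2 → 1; 7 → 0 → 6.
Collecting the images, αβ = [7 5 0 2 3 4 1 6].

7 5 0 2 3 4 1 6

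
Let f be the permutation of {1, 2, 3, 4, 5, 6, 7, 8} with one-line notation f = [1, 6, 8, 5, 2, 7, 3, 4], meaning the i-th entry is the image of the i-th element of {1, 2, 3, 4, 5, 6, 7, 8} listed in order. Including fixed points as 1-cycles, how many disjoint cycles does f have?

2

The cycle decomposition is (1)(2 6 7 3 8 4 5), which has 2 cycles (counting 1-cycles).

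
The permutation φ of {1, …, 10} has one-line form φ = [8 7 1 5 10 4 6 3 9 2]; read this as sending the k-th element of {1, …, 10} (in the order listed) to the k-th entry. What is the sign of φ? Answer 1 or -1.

In disjoint-cycle form the cycle lengths are 6, 3, 1.
A cycle is odd iff its length is even; φ has 1 even-length cycle, so sgn(φ) = (−1)^1 and φ is odd.

-1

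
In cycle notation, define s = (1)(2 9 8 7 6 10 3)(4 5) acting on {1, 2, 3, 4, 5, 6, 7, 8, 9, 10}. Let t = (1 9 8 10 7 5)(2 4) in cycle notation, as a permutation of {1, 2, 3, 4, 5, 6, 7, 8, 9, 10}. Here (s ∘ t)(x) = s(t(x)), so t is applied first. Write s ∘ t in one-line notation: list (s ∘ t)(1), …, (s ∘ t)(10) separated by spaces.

(s ∘ t)(x) = s(t(x)). Computing each image: s(t(1)) = s(9) = 8, s(t(2)) = s(4) = 5, s(t(3)) = s(3) = 2, s(t(4)) = s(2) = 9, s(t(5)) = s(1) = 1, s(t(6)) = s(6) = 10, s(t(7)) = s(5) = 4, s(t(8)) = s(10) = 3, s(t(9)) = s(8) = 7, s(t(10)) = s(7) = 6.
Hence s ∘ t = [8 5 2 9 1 10 4 3 7 6].

8 5 2 9 1 10 4 3 7 6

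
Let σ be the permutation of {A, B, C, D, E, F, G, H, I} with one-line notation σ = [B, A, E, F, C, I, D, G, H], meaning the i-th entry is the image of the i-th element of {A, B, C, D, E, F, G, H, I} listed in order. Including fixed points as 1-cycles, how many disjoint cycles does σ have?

The cycle decomposition is (A, B)(C, E)(D, F, I, H, G), which has 3 cycles (counting 1-cycles).

3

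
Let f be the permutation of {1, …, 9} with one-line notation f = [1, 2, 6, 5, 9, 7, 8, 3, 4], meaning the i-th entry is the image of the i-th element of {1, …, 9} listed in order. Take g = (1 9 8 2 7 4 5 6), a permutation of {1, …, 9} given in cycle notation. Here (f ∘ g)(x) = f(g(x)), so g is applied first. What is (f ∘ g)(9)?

First apply g: g(9) = 8, then f(8) = 3. Thus (f ∘ g)(9) = 3.

3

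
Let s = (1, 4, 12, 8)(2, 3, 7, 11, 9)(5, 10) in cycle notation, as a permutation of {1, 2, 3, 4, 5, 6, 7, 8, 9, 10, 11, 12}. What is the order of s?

The cycle type of s is (5, 4, 2, 1).
Since disjoint cycles commute, ord(s) = lcm(5, 4, 2) = 20.

20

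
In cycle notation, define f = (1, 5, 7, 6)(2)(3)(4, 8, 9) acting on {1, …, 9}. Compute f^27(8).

8

8 lies in the 3-cycle (4, 8, 9).
Powers repeat with period 3 on this cycle, and 27 mod 3 = 0, so f^27(8) = f^0(8).
So f^27(8) = 8.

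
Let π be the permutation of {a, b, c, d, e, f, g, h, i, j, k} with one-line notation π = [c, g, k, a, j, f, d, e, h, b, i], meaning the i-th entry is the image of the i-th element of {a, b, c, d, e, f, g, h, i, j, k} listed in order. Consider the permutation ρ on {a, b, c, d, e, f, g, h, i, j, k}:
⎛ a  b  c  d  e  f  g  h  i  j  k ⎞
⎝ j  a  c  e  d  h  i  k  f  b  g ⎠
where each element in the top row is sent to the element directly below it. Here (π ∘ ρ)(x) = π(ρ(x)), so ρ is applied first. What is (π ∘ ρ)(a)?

b

ρ(a) = j, then π(j) = b; composing gives (π ∘ ρ)(a) = b.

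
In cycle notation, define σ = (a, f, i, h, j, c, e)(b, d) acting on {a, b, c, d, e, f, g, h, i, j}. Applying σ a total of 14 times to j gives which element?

j lies in the 7-cycle (a, f, i, h, j, c, e).
On a 7-cycle, σ^7 is the identity, so σ^14 = σ^0 there (14 ≡ 0 mod 7).
So σ^14(j) = j.

j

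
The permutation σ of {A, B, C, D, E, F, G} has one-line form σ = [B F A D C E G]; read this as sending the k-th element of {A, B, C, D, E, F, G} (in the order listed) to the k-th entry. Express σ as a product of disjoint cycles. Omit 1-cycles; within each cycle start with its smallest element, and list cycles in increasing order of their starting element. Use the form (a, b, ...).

(A, B, F, E, C)

Iterating σ from A gives A → B → F → E → C → A; that is the 5-cycle (A, B, F, E, C).
Continuing from each remaining unvisited element yields (A, B, F, E, C).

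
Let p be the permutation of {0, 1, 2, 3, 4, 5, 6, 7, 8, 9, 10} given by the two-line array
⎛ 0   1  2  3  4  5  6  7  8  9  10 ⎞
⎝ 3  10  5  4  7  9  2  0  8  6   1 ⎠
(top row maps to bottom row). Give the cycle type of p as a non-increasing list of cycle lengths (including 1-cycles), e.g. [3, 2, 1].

[4, 4, 2, 1]

The disjoint cycles are (0 3 4 7)(1 10)(2 5 9 6)(8), with lengths 4, 4, 2, 1 in non-increasing order.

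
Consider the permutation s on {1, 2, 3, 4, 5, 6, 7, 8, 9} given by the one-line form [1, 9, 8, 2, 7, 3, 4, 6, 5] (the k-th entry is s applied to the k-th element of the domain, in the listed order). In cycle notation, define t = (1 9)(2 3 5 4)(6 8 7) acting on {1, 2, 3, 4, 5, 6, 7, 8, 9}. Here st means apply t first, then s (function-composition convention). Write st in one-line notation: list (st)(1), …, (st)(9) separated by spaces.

5 8 7 9 2 6 3 4 1

Chase each element through t then s: 1 → 9 → 5; 2 → 3 → 8; 3 → 5 → 7; 4 → 2 → 9; 5 → 4 → 2; 6 → 8 → 6; 7 → 6 → 3; 8 → 7 → 4; 9 → 1 → 1.
So st in one-line form is 5 8 7 9 2 6 3 4 1.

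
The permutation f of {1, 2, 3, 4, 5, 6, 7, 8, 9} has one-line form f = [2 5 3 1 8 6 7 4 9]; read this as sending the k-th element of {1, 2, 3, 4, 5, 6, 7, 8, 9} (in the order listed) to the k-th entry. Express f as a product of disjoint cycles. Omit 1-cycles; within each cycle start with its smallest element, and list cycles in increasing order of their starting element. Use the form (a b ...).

(1 2 5 8 4)

Start at 1 and follow images: 1 → 2 → 5 → 8 → 4 → 1, giving the cycle (1 2 5 8 4).
Repeating from the next unused element and collecting all non-trivial cycles gives (1 2 5 8 4).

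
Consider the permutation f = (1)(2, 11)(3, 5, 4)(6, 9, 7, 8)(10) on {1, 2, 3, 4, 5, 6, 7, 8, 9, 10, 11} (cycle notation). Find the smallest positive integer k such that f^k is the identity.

12

The cycle type of f is (4, 3, 2, 1, 1).
Since disjoint cycles commute, ord(f) = lcm(4, 3, 2) = 12.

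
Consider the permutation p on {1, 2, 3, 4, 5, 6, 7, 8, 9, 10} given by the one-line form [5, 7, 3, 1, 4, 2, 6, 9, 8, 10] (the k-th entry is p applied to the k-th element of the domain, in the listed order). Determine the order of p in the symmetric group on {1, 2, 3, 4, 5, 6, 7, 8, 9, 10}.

Decomposing into disjoint cycles gives cycle lengths 3, 3, 2, 1, 1.
The order is lcm(3, 3, 2) = 6.

6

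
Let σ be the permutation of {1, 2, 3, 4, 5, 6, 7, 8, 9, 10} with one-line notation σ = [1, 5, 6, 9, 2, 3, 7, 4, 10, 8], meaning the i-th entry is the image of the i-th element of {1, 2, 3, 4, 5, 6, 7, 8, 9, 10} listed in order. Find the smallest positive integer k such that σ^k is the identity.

4

Decomposing into disjoint cycles gives cycle lengths 4, 2, 2, 1, 1.
The order of σ is the least common multiple of its cycle lengths: lcm(4, 2, 2) = 4.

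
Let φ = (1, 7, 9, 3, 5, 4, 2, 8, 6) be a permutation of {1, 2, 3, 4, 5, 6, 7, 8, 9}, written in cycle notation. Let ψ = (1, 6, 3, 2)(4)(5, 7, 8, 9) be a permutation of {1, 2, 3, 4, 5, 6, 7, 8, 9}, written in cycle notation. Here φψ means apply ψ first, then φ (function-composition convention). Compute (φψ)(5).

9

First apply ψ: ψ(5) = 7, then φ(7) = 9. Thus (φψ)(5) = 9.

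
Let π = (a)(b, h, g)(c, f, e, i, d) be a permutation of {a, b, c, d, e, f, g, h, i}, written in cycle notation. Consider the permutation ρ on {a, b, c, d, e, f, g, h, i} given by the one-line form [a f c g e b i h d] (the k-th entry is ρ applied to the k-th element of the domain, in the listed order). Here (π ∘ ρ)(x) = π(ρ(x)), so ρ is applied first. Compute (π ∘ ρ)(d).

b

(π ∘ ρ)(d) = π(ρ(d)). ρ(d) = g, then π(g) = b. So (π ∘ ρ)(d) = b.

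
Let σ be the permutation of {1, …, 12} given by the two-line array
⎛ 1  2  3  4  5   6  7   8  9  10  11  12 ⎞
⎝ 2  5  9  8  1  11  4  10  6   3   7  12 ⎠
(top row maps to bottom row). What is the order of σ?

Decomposing into disjoint cycles gives cycle lengths 8, 3, 1.
The order of σ is the least common multiple of its cycle lengths: lcm(8, 3) = 24.

24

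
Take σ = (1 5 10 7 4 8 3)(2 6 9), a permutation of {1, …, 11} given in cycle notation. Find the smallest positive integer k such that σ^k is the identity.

The cycle type of σ is (7, 3, 1).
The order is lcm(7, 3) = 21.

21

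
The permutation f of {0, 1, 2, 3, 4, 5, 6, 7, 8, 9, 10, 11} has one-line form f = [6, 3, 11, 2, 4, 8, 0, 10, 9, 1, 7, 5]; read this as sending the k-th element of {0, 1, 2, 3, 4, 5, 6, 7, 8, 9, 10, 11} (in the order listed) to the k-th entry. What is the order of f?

Decomposing into disjoint cycles gives cycle lengths 7, 2, 2, 1.
Since disjoint cycles commute, ord(f) = lcm(7, 2, 2) = 14.

14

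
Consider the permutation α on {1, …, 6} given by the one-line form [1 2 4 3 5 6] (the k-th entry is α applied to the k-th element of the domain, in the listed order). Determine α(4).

3

4 is element number 4 of the domain, and entry number 4 of the one-line form is 3, so α(4) = 3.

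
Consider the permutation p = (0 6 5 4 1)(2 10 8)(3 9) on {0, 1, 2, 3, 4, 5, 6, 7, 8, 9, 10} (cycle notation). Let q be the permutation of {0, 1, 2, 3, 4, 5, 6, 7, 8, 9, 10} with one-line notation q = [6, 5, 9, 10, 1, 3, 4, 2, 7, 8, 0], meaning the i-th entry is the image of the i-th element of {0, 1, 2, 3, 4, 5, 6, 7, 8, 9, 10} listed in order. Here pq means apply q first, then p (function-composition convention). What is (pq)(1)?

4

First apply q: q(1) = 5, then p(5) = 4. Thus (pq)(1) = 4.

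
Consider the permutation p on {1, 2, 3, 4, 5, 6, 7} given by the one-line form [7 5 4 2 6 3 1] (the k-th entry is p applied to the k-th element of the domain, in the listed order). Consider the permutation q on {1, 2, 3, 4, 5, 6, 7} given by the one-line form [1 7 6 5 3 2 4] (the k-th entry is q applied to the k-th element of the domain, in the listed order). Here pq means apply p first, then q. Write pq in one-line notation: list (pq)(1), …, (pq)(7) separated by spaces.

(pq)(x) = q(p(x)). Computing each image: q(p(1)) = q(7) = 4, q(p(2)) = q(5) = 3, q(p(3)) = q(4) = 5, q(p(4)) = q(2) = 7, q(p(5)) = q(6) = 2, q(p(6)) = q(3) = 6, q(p(7)) = q(1) = 1.
Hence pq = [4 3 5 7 2 6 1].

4 3 5 7 2 6 1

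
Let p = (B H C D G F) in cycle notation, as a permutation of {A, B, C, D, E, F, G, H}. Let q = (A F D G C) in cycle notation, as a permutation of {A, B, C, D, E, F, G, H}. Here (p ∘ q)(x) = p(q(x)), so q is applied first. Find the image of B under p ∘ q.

H

(p ∘ q)(B) = p(q(B)). q(B) = B, then p(B) = H. So (p ∘ q)(B) = H.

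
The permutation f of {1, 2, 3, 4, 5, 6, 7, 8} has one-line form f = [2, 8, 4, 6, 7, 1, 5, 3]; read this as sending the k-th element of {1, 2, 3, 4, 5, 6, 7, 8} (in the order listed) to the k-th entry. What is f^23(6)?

4

Tracing 6 → 1 → … returns to 6 after 6 steps, so 6 lies in a 6-cycle (1 2 8 3 4 6).
Since the cycle has length 6, f^23 acts on it the same as f^5 (23 mod 6 = 5).
Advancing 5 steps from 6: 6 → 1 → 2 → 8 → 3 → 4.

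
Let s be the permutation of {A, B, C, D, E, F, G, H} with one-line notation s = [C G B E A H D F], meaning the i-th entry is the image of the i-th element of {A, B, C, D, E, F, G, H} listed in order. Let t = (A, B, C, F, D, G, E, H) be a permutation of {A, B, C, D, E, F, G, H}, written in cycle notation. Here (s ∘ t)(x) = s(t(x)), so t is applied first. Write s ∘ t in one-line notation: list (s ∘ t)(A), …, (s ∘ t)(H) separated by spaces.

(s ∘ t)(x) = s(t(x)). Computing each image: s(t(A)) = s(B) = G, s(t(B)) = s(C) = B, s(t(C)) = s(F) = H, s(t(D)) = s(G) = D, s(t(E)) = s(H) = F, s(t(F)) = s(D) = E, s(t(G)) = s(E) = A, s(t(H)) = s(A) = C.
Hence s ∘ t = [G B H D F E A C].

G B H D F E A C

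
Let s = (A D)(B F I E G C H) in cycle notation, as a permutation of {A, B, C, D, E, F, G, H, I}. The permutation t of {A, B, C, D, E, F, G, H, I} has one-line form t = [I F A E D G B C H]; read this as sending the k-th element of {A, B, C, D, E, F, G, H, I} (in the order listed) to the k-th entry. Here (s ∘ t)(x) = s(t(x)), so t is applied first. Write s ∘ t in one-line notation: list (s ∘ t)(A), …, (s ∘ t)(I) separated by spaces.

E I D G A C F H B

Chase each element through t then s: A → I → E; B → F → I; C → A → D; D → E → G; E → D → A; F → G → C; G → B → F; H → C → H; I → H → B.
Collecting the images, s ∘ t = [E I D G A C F H B].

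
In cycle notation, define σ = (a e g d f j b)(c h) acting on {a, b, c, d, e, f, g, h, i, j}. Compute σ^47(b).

b lies in the 7-cycle (a e g d f j b).
Since the cycle has length 7, σ^47 acts on it the same as σ^5 (47 mod 7 = 5).
Stepping 5 places around the cycle: b → a → e → g → d → f.

f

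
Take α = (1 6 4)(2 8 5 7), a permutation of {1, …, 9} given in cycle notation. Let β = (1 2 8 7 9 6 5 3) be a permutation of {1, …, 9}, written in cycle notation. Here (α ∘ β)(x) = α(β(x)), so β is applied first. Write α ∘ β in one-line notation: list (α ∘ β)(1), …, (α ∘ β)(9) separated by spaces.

For each element, apply β then α: 1 → 2 → 8; 2 → 8 → 5; 3 → 1 → 6; 4 → 4 → 1; 5 → 3 → 3; 6 → 5 → 7; 7 → 9 → 9; 8 → 7 → 2; 9 → 6 → 4.
So α ∘ β in one-line form is 8 5 6 1 3 7 9 2 4.

8 5 6 1 3 7 9 2 4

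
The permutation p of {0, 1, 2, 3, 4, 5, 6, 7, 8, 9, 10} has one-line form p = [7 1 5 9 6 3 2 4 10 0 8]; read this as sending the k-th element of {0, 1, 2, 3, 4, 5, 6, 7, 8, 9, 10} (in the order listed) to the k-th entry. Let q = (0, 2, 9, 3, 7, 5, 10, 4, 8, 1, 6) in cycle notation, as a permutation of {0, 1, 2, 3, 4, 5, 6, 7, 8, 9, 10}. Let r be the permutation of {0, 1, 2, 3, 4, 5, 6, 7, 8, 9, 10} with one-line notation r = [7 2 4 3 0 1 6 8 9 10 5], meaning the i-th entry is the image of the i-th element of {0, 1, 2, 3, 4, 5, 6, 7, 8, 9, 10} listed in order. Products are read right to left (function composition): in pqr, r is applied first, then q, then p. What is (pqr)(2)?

Chase 2: r(2) = 4; q(4) = 8; p(8) = 10. Hence (pqr)(2) = 10.

10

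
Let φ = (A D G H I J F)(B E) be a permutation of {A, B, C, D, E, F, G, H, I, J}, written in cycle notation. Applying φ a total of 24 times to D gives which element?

D lies in the 7-cycle (A D G H I J F).
On a 7-cycle, φ^7 is the identity, so φ^24 = φ^3 there (24 ≡ 3 mod 7).
Stepping 3 places around the cycle: D → G → H → I.

I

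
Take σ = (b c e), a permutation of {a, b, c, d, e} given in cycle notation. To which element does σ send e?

e appears in (b c e); the next entry (wrapping around) is b.

b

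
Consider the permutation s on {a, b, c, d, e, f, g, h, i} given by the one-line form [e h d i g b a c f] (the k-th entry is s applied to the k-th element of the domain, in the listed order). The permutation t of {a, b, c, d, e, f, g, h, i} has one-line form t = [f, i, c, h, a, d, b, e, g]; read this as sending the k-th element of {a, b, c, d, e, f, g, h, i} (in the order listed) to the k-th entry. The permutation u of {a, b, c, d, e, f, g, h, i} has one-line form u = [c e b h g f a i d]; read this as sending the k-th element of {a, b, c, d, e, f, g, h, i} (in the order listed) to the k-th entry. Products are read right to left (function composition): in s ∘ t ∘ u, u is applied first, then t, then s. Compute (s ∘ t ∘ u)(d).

g

(s ∘ t ∘ u)(d) = s(t(u(d))). u(d) = h, then t(h) = e, then s(e) = g, so the result is g.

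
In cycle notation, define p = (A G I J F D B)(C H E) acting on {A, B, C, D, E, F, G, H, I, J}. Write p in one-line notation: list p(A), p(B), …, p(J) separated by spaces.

Each element maps to the next entry in its cycle (wrapping to the front): A→G, B→A, C→H, D→B, E→C, F→D, G→I, H→E, I→J, J→F.
So the one-line form is G A H B C D I E J F.

G A H B C D I E J F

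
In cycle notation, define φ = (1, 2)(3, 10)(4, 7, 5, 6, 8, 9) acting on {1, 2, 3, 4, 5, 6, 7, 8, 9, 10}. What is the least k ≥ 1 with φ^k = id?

6

The cycle type of φ is (6, 2, 2).
The order is lcm(6, 2, 2) = 6.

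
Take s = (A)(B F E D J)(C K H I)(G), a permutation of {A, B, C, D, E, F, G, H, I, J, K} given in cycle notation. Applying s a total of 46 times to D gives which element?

J

D lies in the 5-cycle (B F E D J).
On a 5-cycle, s^5 is the identity, so s^46 = s^1 there (46 ≡ 1 mod 5).
Stepping 1 place around the cycle: D → J.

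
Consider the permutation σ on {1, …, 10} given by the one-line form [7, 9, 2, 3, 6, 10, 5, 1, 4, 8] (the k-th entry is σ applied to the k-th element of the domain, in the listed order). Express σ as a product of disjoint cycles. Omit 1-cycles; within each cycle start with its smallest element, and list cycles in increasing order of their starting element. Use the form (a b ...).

(1 7 5 6 10 8)(2 9 4 3)

From 1: 1 → 7 → 5 → 6 → 10 → 8 → 1, closing the cycle (1 7 5 6 10 8).
Repeating from the next unused element and collecting all non-trivial cycles gives (1 7 5 6 10 8)(2 9 4 3).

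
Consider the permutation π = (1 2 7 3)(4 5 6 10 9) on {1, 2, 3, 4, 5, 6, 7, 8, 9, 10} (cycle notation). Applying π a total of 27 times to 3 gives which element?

7

3 lies in the 4-cycle (1 2 7 3).
Since the cycle has length 4, π^27 acts on it the same as π^3 (27 mod 4 = 3).
Advancing 3 steps from 3: 3 → 1 → 2 → 7.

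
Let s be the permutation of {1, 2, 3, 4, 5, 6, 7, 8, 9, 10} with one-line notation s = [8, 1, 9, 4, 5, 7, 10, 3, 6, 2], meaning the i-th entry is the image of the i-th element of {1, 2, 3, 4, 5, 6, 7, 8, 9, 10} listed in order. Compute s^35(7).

1

Tracing 7 → 10 → … returns to 7 after 8 steps, so 7 lies in an 8-cycle (1, 8, 3, 9, 6, 7, 10, 2).
Since the cycle has length 8, s^35 acts on it the same as s^3 (35 mod 8 = 3).
Advancing 3 steps from 7: 7 → 10 → 2 → 1.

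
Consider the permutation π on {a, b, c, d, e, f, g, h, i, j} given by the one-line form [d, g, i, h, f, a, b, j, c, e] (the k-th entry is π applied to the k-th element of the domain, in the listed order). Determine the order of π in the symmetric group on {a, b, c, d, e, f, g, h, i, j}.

6

Decomposing into disjoint cycles gives cycle lengths 6, 2, 2.
Since disjoint cycles commute, ord(π) = lcm(6, 2, 2) = 6.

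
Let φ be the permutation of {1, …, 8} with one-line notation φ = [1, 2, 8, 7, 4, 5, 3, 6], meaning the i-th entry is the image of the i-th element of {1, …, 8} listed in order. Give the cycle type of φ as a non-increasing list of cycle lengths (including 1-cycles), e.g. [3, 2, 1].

[6, 1, 1]

The disjoint cycles are (1)(2)(3 8 6 5 4 7), with lengths 6, 1, 1 in non-increasing order.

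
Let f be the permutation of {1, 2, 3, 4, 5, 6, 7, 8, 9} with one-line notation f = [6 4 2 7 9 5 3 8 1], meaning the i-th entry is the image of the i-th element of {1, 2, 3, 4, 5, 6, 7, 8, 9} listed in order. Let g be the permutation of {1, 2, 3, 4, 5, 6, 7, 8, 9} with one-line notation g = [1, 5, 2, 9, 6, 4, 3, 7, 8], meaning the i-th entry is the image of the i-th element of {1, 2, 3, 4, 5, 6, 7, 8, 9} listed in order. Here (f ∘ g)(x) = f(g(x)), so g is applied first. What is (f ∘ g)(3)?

4

g(3) = 2, then f(2) = 4; composing gives (f ∘ g)(3) = 4.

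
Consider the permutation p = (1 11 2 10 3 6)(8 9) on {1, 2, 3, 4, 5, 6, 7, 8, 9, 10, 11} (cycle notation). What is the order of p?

6

The disjoint cycles have lengths 6, 2, 1, 1, 1.
The order of p is the least common multiple of its cycle lengths: lcm(6, 2) = 6.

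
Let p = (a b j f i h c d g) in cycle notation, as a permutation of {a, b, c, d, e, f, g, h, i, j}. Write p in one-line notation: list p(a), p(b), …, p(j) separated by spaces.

Reading each image from the cycles: a↦b, b↦j, c↦d, d↦g, e↦e, f↦i, g↦a, h↦c, i↦h, j↦f.
So the one-line form is b j d g e i a c h f.

b j d g e i a c h f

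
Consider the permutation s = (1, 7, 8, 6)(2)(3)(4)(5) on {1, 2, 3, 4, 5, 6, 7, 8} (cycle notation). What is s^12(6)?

6 lies in the 4-cycle (1, 7, 8, 6).
Powers repeat with period 4 on this cycle, and 12 mod 4 = 0, so s^12(6) = s^0(6).
So s^12(6) = 6.

6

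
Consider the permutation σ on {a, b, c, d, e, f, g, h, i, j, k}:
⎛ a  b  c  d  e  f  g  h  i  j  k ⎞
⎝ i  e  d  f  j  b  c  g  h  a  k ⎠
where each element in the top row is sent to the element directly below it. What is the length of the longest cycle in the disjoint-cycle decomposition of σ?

Decomposing into disjoint cycles gives (a, i, h, g, c, d, f, b, e, j); the longest has length 10.

10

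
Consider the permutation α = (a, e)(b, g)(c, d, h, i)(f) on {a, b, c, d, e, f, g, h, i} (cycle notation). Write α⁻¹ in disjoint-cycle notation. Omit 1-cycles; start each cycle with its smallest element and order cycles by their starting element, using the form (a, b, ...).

Inverting a permutation written in cycle notation just reverses the order within every cycle.
After reversing and putting each cycle's least element first, α⁻¹ = (a, e)(b, g)(c, i, h, d).

(a, e)(b, g)(c, i, h, d)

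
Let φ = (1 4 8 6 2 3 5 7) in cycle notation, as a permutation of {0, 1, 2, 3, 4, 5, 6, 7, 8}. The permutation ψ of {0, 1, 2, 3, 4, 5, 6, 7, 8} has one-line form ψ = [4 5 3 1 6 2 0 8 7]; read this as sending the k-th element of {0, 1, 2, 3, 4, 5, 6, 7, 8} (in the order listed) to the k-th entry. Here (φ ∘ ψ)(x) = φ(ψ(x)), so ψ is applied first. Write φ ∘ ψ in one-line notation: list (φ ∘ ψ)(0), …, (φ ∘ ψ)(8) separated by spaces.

(φ ∘ ψ)(x) = φ(ψ(x)). Computing each image: φ(ψ(0)) = φ(4) = 8, φ(ψ(1)) = φ(5) = 7, φ(ψ(2)) = φ(3) = 5, φ(ψ(3)) = φ(1) = 4, φ(ψ(4)) = φ(6) = 2, φ(ψ(5)) = φ(2) = 3, φ(ψ(6)) = φ(0) = 0, φ(ψ(7)) = φ(8) = 6, φ(ψ(8)) = φ(7) = 1.
Hence φ ∘ ψ = [8 7 5 4 2 3 0 6 1].

8 7 5 4 2 3 0 6 1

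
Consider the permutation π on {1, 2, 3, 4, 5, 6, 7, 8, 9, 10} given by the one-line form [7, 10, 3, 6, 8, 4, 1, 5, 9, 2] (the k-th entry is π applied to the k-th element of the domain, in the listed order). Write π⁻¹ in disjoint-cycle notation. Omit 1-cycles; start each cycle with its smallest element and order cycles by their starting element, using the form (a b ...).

First write π in disjoint cycles: (1 7)(2 10)(4 6)(5 8).
The inverse reverses every cycle; in canonical form, π⁻¹ = (1 7)(2 10)(4 6)(5 8).

(1 7)(2 10)(4 6)(5 8)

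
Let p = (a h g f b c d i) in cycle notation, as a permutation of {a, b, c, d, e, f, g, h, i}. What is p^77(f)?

a

f lies in the 8-cycle (a h g f b c d i).
Since the cycle has length 8, p^77 acts on it the same as p^5 (77 mod 8 = 5).
Stepping 5 places around the cycle: f → b → c → d → i → a.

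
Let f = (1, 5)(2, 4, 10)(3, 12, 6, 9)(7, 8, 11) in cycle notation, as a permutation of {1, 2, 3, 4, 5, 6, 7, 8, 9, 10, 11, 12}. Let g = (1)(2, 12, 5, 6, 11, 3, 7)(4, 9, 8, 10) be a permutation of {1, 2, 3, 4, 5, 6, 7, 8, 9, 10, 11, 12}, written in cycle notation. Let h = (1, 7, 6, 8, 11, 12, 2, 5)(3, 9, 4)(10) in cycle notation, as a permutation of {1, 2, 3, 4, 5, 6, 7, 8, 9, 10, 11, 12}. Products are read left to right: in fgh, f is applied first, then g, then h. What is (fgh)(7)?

(fgh)(7) = h(g(f(7))). f(7) = 8, then g(8) = 10, then h(10) = 10, so the result is 10.

10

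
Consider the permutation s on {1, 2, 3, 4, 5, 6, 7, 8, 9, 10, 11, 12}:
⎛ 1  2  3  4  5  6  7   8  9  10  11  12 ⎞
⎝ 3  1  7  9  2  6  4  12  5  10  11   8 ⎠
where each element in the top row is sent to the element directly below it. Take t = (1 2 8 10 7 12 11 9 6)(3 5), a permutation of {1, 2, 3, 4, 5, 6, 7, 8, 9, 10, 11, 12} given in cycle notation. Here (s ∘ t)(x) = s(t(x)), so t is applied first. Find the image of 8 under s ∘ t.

First apply t: t(8) = 10, then s(10) = 10. Thus (s ∘ t)(8) = 10.

10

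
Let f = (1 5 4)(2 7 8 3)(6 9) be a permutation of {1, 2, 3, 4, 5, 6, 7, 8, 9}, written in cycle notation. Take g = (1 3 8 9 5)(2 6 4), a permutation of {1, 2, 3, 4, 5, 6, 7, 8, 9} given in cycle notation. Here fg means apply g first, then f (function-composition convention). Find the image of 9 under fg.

g(9) = 5, then f(5) = 4; composing gives (fg)(9) = 4.

4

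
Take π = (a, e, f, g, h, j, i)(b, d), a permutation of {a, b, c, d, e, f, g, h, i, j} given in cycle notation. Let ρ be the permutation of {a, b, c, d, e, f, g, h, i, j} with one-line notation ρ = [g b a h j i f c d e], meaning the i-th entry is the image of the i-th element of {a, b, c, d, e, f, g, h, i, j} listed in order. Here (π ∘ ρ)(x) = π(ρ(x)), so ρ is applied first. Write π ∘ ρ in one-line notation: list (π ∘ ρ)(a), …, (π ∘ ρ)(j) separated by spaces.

(π ∘ ρ)(x) = π(ρ(x)). Computing each image: π(ρ(a)) = π(g) = h, π(ρ(b)) = π(b) = d, π(ρ(c)) = π(a) = e, π(ρ(d)) = π(h) = j, π(ρ(e)) = π(j) = i, π(ρ(f)) = π(i) = a, π(ρ(g)) = π(f) = g, π(ρ(h)) = π(c) = c, π(ρ(i)) = π(d) = b, π(ρ(j)) = π(e) = f.
Hence π ∘ ρ = [h d e j i a g c b f].

h d e j i a g c b f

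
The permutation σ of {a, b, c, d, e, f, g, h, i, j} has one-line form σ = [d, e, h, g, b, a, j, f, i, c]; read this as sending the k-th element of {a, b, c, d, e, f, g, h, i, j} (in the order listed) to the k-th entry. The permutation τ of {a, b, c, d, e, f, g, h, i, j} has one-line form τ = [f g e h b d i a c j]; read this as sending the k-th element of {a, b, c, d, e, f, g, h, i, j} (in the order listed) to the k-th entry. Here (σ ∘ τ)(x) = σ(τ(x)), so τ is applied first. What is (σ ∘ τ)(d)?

First apply τ: τ(d) = h, then σ(h) = f. Thus (σ ∘ τ)(d) = f.

f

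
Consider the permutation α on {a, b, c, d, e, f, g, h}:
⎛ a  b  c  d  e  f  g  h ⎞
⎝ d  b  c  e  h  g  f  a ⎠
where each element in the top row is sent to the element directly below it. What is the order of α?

4

The disjoint-cycle form of α has cycle lengths 4, 2, 1, 1.
The order is lcm(4, 2) = 4.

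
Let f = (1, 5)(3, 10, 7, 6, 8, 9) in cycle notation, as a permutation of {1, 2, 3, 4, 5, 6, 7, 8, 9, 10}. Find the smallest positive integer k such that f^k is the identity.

6

The cycle type of f is (6, 2, 1, 1).
The order is lcm(6, 2) = 6.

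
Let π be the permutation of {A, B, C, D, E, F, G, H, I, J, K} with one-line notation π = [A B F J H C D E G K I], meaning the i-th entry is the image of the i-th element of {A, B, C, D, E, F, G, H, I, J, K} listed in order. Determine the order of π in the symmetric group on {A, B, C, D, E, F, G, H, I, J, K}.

10

Writing π as disjoint cycles, the cycle lengths are 5, 2, 2, 1, 1.
Since disjoint cycles commute, ord(π) = lcm(5, 2, 2) = 10.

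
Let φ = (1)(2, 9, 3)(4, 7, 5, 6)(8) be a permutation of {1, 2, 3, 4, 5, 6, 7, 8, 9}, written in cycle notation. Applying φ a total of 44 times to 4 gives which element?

4

4 lies in the 4-cycle (4, 7, 5, 6).
On a 4-cycle, φ^4 is the identity, so φ^44 = φ^0 there (44 ≡ 0 mod 4).
So φ^44(4) = 4.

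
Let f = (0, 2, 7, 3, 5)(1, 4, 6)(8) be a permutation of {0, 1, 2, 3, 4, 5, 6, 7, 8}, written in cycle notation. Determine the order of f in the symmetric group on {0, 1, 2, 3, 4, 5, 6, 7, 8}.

15

The cycle type of f is (5, 3, 1).
Since disjoint cycles commute, ord(f) = lcm(5, 3) = 15.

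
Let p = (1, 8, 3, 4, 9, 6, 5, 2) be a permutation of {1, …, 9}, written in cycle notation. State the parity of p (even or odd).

The cycle lengths are 8, 1.
A cycle of length ℓ contributes ℓ−1 transpositions, so p is a product of 7 transpositions — odd.

odd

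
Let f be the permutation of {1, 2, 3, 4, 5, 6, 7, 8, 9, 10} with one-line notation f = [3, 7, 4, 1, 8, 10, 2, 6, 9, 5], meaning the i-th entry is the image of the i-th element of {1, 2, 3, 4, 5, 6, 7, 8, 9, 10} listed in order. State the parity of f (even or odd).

even

In disjoint-cycle form the cycle lengths are 4, 3, 2, 1.
A cycle is odd iff its length is even; f has 2 even-length cycles, so sgn(f) = (−1)^2 and f is even.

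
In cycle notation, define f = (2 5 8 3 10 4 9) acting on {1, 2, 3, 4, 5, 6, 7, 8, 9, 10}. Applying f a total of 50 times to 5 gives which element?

8

5 lies in the 7-cycle (2 5 8 3 10 4 9).
Since the cycle has length 7, f^50 acts on it the same as f^1 (50 mod 7 = 1).
Stepping 1 place around the cycle: 5 → 8.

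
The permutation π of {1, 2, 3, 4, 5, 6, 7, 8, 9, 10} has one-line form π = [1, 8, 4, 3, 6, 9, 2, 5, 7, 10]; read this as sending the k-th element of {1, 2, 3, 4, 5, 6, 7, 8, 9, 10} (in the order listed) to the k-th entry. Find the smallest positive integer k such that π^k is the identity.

6

Decomposing into disjoint cycles gives cycle lengths 6, 2, 1, 1.
Since disjoint cycles commute, ord(π) = lcm(6, 2) = 6.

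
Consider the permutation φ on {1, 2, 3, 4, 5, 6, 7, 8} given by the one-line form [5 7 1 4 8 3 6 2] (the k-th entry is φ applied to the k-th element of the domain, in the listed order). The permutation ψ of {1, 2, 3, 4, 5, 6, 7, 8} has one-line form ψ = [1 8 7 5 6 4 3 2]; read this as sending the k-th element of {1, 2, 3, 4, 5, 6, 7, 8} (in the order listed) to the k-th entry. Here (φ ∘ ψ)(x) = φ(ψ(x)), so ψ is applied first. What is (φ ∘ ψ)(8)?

First apply ψ: ψ(8) = 2, then φ(2) = 7. Thus (φ ∘ ψ)(8) = 7.

7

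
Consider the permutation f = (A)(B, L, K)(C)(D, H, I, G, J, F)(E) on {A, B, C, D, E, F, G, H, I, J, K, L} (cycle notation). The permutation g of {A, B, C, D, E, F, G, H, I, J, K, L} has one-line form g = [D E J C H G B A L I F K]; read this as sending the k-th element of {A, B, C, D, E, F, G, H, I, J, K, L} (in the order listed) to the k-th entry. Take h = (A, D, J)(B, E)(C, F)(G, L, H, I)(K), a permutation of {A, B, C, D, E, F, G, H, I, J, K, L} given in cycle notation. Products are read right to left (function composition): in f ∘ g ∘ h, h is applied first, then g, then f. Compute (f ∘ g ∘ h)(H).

K

(f ∘ g ∘ h)(H) = f(g(h(H))). h(H) = I, then g(I) = L, then f(L) = K, so the result is K.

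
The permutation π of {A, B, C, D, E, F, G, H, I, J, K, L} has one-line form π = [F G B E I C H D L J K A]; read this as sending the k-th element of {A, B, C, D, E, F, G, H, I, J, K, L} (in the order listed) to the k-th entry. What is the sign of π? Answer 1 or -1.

-1

In disjoint-cycle form the cycle lengths are 10, 1, 1.
A cycle of length ℓ contributes ℓ−1 transpositions, so π is a product of 9 transpositions — odd.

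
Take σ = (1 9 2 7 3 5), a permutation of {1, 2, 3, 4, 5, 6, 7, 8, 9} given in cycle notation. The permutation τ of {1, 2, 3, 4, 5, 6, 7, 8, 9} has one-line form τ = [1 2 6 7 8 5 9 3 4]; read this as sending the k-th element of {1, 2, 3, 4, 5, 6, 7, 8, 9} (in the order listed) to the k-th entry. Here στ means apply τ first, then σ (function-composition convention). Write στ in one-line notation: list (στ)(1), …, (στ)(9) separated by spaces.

(στ)(x) = σ(τ(x)). Computing each image: σ(τ(1)) = σ(1) = 9, σ(τ(2)) = σ(2) = 7, σ(τ(3)) = σ(6) = 6, σ(τ(4)) = σ(7) = 3, σ(τ(5)) = σ(8) = 8, σ(τ(6)) = σ(5) = 1, σ(τ(7)) = σ(9) = 2, σ(τ(8)) = σ(3) = 5, σ(τ(9)) = σ(4) = 4.
Hence στ = [9 7 6 3 8 1 2 5 4].

9 7 6 3 8 1 2 5 4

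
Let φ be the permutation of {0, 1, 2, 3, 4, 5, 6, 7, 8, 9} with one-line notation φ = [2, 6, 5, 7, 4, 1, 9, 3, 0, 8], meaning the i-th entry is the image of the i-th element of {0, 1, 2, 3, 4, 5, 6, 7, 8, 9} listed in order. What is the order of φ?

14

The disjoint-cycle form of φ has cycle lengths 7, 2, 1.
The order is lcm(7, 2) = 14.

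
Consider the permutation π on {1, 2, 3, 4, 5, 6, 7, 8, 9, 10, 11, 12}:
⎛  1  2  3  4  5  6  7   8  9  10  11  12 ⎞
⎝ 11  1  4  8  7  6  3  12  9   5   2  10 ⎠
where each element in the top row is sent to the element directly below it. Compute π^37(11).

Tracing 11 → 2 → … returns to 11 after 3 steps, so 11 lies in a 3-cycle (1, 11, 2).
Since the cycle has length 3, π^37 acts on it the same as π^1 (37 mod 3 = 1).
Stepping 1 place around the cycle: 11 → 2.

2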